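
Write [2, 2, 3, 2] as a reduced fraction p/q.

Fold from the inside: start with 2/1.
  3 + 1/2 = 7/2
  2 + 2/7 = 16/7
  2 + 7/16 = 39/16

39/16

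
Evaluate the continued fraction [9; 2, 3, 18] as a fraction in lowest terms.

1207/128

Using pₖ = aₖpₖ₋₁ + pₖ₋₂ and qₖ = aₖqₖ₋₁ + qₖ₋₂:
  k=0: a=9, p=9, q=1
  k=1: a=2, p=19, q=2
  k=2: a=3, p=66, q=7
  k=3: a=18, p=1207, q=128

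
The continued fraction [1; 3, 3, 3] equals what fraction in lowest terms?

Using pₖ = aₖpₖ₋₁ + pₖ₋₂ and qₖ = aₖqₖ₋₁ + qₖ₋₂:
  k=0: a=1, p=1, q=1
  k=1: a=3, p=4, q=3
  k=2: a=3, p=13, q=10
  k=3: a=3, p=43, q=33

43/33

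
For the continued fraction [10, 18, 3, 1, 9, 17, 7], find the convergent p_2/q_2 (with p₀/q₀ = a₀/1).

553/55

Using pₖ = aₖpₖ₋₁ + pₖ₋₂, qₖ = aₖqₖ₋₁ + qₖ₋₂ (with p₋₁=1, p₋₂=0, q₋₁=0, q₋₂=1):
  k=0: a=10, p=10, q=1
  k=1: a=18, p=181, q=18
  k=2: a=3, p=553, q=55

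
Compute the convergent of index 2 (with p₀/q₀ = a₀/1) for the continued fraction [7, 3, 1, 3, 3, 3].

29/4

Using pₖ = aₖpₖ₋₁ + pₖ₋₂, qₖ = aₖqₖ₋₁ + qₖ₋₂ (with p₋₁=1, p₋₂=0, q₋₁=0, q₋₂=1):
  k=0: a=7, p=7, q=1
  k=1: a=3, p=22, q=3
  k=2: a=1, p=29, q=4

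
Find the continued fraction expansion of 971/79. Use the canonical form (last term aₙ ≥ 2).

[12; 3, 2, 3, 3]

971 = 12·79 + 23
79 = 3·23 + 10
23 = 2·10 + 3
10 = 3·3 + 1
3 = 3·1 + 0  (stop)
So 971/79 = [12; 3, 2, 3, 3].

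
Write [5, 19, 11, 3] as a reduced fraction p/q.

Fold from the inside: start with 3/1.
  11 + 1/3 = 34/3
  19 + 3/34 = 649/34
  5 + 34/649 = 3279/649

3279/649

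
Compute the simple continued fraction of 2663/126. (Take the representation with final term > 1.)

[21; 7, 2, 2, 3]

2663 = 21*126 + 17
126 = 7*17 + 7
17 = 2*7 + 3
7 = 2*3 + 1
3 = 3*1 + 0  (stop)
So 2663/126 = [21; 7, 2, 2, 3].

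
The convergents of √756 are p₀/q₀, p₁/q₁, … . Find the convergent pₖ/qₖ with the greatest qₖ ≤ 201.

2997/109

√756 = [27; 2, 54, …] (period length 2).
Convergents:
  p_0/q_0 = 27/1
  p_1/q_1 = 55/2
  p_2/q_2 = 2997/109
  p_3/q_3 = 6049/220
q_2 = 109 ≤ 201 < 220 = q_3, so the answer is 2997/109.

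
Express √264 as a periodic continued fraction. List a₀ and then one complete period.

a₀ = ⌊√264⌋ = 16.
With m₀=0, d₀=1 and mₖ₊₁ = dₖaₖ − mₖ, dₖ₊₁ = (n − mₖ₊₁²)/dₖ, aₖ₊₁ = ⌊(a₀+mₖ₊₁)/dₖ₊₁⌋:
  k=1: m=16, d=8, a=4
  k=2: m=16, d=1, a=32
d=1 and a=2a₀=32 at k=2, so the next step gives (m, d) = (16, 8) again — its k=1 value — and the period has length 2.

[16; 4, 32]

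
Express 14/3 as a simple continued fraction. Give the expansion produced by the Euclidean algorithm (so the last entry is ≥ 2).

14 = 4×3 + 2
3 = 1×2 + 1
2 = 2×1 + 0  (stop)
So 14/3 = [4; 1, 2].

[4; 1, 2]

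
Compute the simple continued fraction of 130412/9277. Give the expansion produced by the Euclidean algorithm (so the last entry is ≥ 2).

[14; 17, 2, 1, 2, 6, 3, 3]

130412 = 14·9277 + 534
9277 = 17·534 + 199
534 = 2·199 + 136
199 = 1·136 + 63
136 = 2·63 + 10
63 = 6·10 + 3
10 = 3·3 + 1
3 = 3·1 + 0  (stop)
So 130412/9277 = [14; 17, 2, 1, 2, 6, 3, 3].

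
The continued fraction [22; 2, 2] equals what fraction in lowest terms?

Fold from the inside: start with 2/1.
  2 + 1/2 = 5/2
  22 + 2/5 = 112/5

112/5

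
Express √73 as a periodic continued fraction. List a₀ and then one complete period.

a₀ = ⌊√73⌋ = 8.
With m₀=0, d₀=1 and mₖ₊₁ = dₖaₖ − mₖ, dₖ₊₁ = (n − mₖ₊₁²)/dₖ, aₖ₊₁ = ⌊(a₀+mₖ₊₁)/dₖ₊₁⌋:
  k=1: m=8, d=9, a=1
  k=2: m=1, d=8, a=1
  k=3: m=7, d=3, a=5
  k=4: m=8, d=3, a=5
  k=5: m=7, d=8, a=1
  k=6: m=1, d=9, a=1
  k=7: m=8, d=1, a=16
d=1 and a=2a₀=16 at k=7, so the next step gives (m, d) = (8, 9) again — its k=1 value — and the period has length 7.

[8; 1, 1, 5, 5, 1, 1, 16]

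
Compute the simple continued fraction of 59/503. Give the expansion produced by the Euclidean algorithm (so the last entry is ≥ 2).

[0; 8, 1, 1, 9, 3]

59 = 0*503 + 59
503 = 8*59 + 31
59 = 1*31 + 28
31 = 1*28 + 3
28 = 9*3 + 1
3 = 3*1 + 0  (stop)
So 59/503 = [0; 8, 1, 1, 9, 3].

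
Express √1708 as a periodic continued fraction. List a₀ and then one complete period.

[41; 3, 20, 3, 82]

a₀ = ⌊√1708⌋ = 41.
With m₀=0, d₀=1 and mₖ₊₁ = dₖaₖ − mₖ, dₖ₊₁ = (n − mₖ₊₁²)/dₖ, aₖ₊₁ = ⌊(a₀+mₖ₊₁)/dₖ₊₁⌋:
  k=1: m=41, d=27, a=3
  k=2: m=40, d=4, a=20
  k=3: m=40, d=27, a=3
  k=4: m=41, d=1, a=82
d=1 and a=2a₀=82 at k=4, so the next step gives (m, d) = (41, 27) again — its k=1 value — and the period has length 4.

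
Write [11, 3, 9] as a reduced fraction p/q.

Using pₖ = aₖpₖ₋₁ + pₖ₋₂ and qₖ = aₖqₖ₋₁ + qₖ₋₂:
  k=0: a=11, p=11, q=1
  k=1: a=3, p=34, q=3
  k=2: a=9, p=317, q=28

317/28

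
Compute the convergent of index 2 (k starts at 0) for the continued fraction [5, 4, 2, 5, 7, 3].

Using pₖ = aₖpₖ₋₁ + pₖ₋₂, qₖ = aₖqₖ₋₁ + qₖ₋₂ (with p₋₁=1, p₋₂=0, q₋₁=0, q₋₂=1):
  k=0: a=5, p=5, q=1
  k=1: a=4, p=21, q=4
  k=2: a=2, p=47, q=9

47/9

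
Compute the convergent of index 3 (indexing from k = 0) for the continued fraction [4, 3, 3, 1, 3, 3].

Using pₖ = aₖpₖ₋₁ + pₖ₋₂, qₖ = aₖqₖ₋₁ + qₖ₋₂ (with p₋₁=1, p₋₂=0, q₋₁=0, q₋₂=1):
  k=0: a=4, p=4, q=1
  k=1: a=3, p=13, q=3
  k=2: a=3, p=43, q=10
  k=3: a=1, p=56, q=13

56/13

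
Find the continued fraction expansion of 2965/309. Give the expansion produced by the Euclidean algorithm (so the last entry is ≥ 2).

2965 = 9·309 + 184
309 = 1·184 + 125
184 = 1·125 + 59
125 = 2·59 + 7
59 = 8·7 + 3
7 = 2·3 + 1
3 = 3·1 + 0  (stop)
So 2965/309 = [9; 1, 1, 2, 8, 2, 3].

[9; 1, 1, 2, 8, 2, 3]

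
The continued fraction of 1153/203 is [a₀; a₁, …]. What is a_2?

2

1153 = 5·203 + 138   →  a_0 = 5
203 = 1·138 + 65   →  a_1 = 1
138 = 2·65 + 8   →  a_2 = 2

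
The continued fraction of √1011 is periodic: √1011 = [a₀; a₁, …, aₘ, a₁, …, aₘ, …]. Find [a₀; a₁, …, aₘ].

[31; 1, 3, 1, 9, 1, 3, 1, 62]

a₀ = ⌊√1011⌋ = 31.
With m₀=0, d₀=1 and mₖ₊₁ = dₖaₖ − mₖ, dₖ₊₁ = (n − mₖ₊₁²)/dₖ, aₖ₊₁ = ⌊(a₀+mₖ₊₁)/dₖ₊₁⌋:
  k=1: m=31, d=50, a=1
  k=2: m=19, d=13, a=3
  k=3: m=20, d=47, a=1
  k=4: m=27, d=6, a=9
  k=5: m=27, d=47, a=1
  k=6: m=20, d=13, a=3
  k=7: m=19, d=50, a=1
  k=8: m=31, d=1, a=62
d=1 and a=2a₀=62 at k=8, so the next step gives (m, d) = (31, 50) again — its k=1 value — and the period has length 8.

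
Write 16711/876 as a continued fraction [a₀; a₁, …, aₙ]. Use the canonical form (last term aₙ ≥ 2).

16711 = 19×876 + 67
876 = 13×67 + 5
67 = 13×5 + 2
5 = 2×2 + 1
2 = 2×1 + 0  (stop)
So 16711/876 = [19; 13, 13, 2, 2].

[19; 13, 13, 2, 2]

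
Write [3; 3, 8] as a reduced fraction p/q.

Fold from the inside: start with 8/1.
  3 + 1/8 = 25/8
  3 + 8/25 = 83/25

83/25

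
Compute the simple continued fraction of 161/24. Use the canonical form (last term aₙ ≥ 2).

161 = 6*24 + 17
24 = 1*17 + 7
17 = 2*7 + 3
7 = 2*3 + 1
3 = 3*1 + 0  (stop)
So 161/24 = [6; 1, 2, 2, 3].

[6; 1, 2, 2, 3]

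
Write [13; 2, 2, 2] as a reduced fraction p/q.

Fold from the inside: start with 2/1.
  2 + 1/2 = 5/2
  2 + 2/5 = 12/5
  13 + 5/12 = 161/12

161/12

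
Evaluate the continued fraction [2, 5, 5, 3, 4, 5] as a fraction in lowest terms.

Using pₖ = aₖpₖ₋₁ + pₖ₋₂ and qₖ = aₖqₖ₋₁ + qₖ₋₂:
  k=0: a=2, p=2, q=1
  k=1: a=5, p=11, q=5
  k=2: a=5, p=57, q=26
  k=3: a=3, p=182, q=83
  k=4: a=4, p=785, q=358
  k=5: a=5, p=4107, q=1873

4107/1873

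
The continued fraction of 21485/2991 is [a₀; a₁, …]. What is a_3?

21485 = 7·2991 + 548   →  a_0 = 7
2991 = 5·548 + 251   →  a_1 = 5
548 = 2·251 + 46   →  a_2 = 2
251 = 5·46 + 21   →  a_3 = 5

5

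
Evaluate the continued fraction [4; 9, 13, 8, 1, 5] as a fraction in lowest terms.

25927/6308

Fold from the inside: start with 5/1.
  1 + 1/5 = 6/5
  8 + 5/6 = 53/6
  13 + 6/53 = 695/53
  9 + 53/695 = 6308/695
  4 + 695/6308 = 25927/6308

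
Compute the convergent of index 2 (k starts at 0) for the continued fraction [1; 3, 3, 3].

Using pₖ = aₖpₖ₋₁ + pₖ₋₂, qₖ = aₖqₖ₋₁ + qₖ₋₂ (with p₋₁=1, p₋₂=0, q₋₁=0, q₋₂=1):
  k=0: a=1, p=1, q=1
  k=1: a=3, p=4, q=3
  k=2: a=3, p=13, q=10

13/10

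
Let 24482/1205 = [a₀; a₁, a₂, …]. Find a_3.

2

24482 = 20·1205 + 382   →  a_0 = 20
1205 = 3·382 + 59   →  a_1 = 3
382 = 6·59 + 28   →  a_2 = 6
59 = 2·28 + 3   →  a_3 = 2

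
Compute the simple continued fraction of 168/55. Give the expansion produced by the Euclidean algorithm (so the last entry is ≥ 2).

[3; 18, 3]

168 = 3·55 + 3
55 = 18·3 + 1
3 = 3·1 + 0  (stop)
So 168/55 = [3; 18, 3].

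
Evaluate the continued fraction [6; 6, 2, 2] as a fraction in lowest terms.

197/32

Using pₖ = aₖpₖ₋₁ + pₖ₋₂ and qₖ = aₖqₖ₋₁ + qₖ₋₂:
  k=0: a=6, p=6, q=1
  k=1: a=6, p=37, q=6
  k=2: a=2, p=80, q=13
  k=3: a=2, p=197, q=32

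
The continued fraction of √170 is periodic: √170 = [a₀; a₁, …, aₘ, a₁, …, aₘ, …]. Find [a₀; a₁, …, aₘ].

a₀ = ⌊√170⌋ = 13.

[13; 26]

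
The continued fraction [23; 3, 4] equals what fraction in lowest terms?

Fold from the inside: start with 4/1.
  3 + 1/4 = 13/4
  23 + 4/13 = 303/13

303/13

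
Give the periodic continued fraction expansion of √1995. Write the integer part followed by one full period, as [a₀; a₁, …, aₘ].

[44; 1, 1, 1, 88]

a₀ = ⌊√1995⌋ = 44.
With m₀=0, d₀=1 and mₖ₊₁ = dₖaₖ − mₖ, dₖ₊₁ = (n − mₖ₊₁²)/dₖ, aₖ₊₁ = ⌊(a₀+mₖ₊₁)/dₖ₊₁⌋:
  k=1: m=44, d=59, a=1
  k=2: m=15, d=30, a=1
  k=3: m=15, d=59, a=1
  k=4: m=44, d=1, a=88
d=1 and a=2a₀=88 at k=4, so the next step gives (m, d) = (44, 59) again — its k=1 value — and the period has length 4.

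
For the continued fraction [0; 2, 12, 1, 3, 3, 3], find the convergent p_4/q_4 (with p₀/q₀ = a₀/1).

Using pₖ = aₖpₖ₋₁ + pₖ₋₂, qₖ = aₖqₖ₋₁ + qₖ₋₂ (with p₋₁=1, p₋₂=0, q₋₁=0, q₋₂=1):
  k=0: a=0, p=0, q=1
  k=1: a=2, p=1, q=2
  k=2: a=12, p=12, q=25
  k=3: a=1, p=13, q=27
  k=4: a=3, p=51, q=106

51/106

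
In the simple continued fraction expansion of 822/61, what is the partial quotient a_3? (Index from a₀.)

822 = 13·61 + 29   →  a_0 = 13
61 = 2·29 + 3   →  a_1 = 2
29 = 9·3 + 2   →  a_2 = 9
3 = 1·2 + 1   →  a_3 = 1

1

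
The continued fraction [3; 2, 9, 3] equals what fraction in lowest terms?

205/59

Fold from the inside: start with 3/1.
  9 + 1/3 = 28/3
  2 + 3/28 = 59/28
  3 + 28/59 = 205/59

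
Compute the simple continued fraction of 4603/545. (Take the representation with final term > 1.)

[8; 2, 4, 8, 2, 3]

4603 = 8*545 + 243
545 = 2*243 + 59
243 = 4*59 + 7
59 = 8*7 + 3
7 = 2*3 + 1
3 = 3*1 + 0  (stop)
So 4603/545 = [8; 2, 4, 8, 2, 3].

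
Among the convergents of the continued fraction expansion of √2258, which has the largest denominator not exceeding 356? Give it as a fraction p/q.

16774/353

√2258 = [47; 1, 1, 13, 13, 1, 1, 94, …] (period length 7).
Convergents:
  p_0/q_0 = 47/1
  p_1/q_1 = 48/1
  p_2/q_2 = 95/2
  p_3/q_3 = 1283/27
  p_4/q_4 = 16774/353
  p_5/q_5 = 18057/380
q_4 = 353 ≤ 356 < 380 = q_5, so the answer is 16774/353.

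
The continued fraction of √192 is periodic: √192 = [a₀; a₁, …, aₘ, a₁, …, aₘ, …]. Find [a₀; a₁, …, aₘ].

a₀ = ⌊√192⌋ = 13.
With m₀=0, d₀=1 and mₖ₊₁ = dₖaₖ − mₖ, dₖ₊₁ = (n − mₖ₊₁²)/dₖ, aₖ₊₁ = ⌊(a₀+mₖ₊₁)/dₖ₊₁⌋:
  k=1: m=13, d=23, a=1
  k=2: m=10, d=4, a=5
  k=3: m=10, d=23, a=1
  k=4: m=13, d=1, a=26
d=1 and a=2a₀=26 at k=4, so the next step gives (m, d) = (13, 23) again — its k=1 value — and the period has length 4.

[13; 1, 5, 1, 26]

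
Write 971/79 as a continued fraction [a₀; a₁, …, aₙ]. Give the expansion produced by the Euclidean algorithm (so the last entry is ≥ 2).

[12; 3, 2, 3, 3]

971 = 12·79 + 23
79 = 3·23 + 10
23 = 2·10 + 3
10 = 3·3 + 1
3 = 3·1 + 0  (stop)
So 971/79 = [12; 3, 2, 3, 3].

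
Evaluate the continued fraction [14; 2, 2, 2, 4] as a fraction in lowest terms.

Using pₖ = aₖpₖ₋₁ + pₖ₋₂ and qₖ = aₖqₖ₋₁ + qₖ₋₂:
  k=0: a=14, p=14, q=1
  k=1: a=2, p=29, q=2
  k=2: a=2, p=72, q=5
  k=3: a=2, p=173, q=12
  k=4: a=4, p=764, q=53

764/53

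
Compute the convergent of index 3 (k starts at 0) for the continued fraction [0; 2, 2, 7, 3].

Using pₖ = aₖpₖ₋₁ + pₖ₋₂, qₖ = aₖqₖ₋₁ + qₖ₋₂ (with p₋₁=1, p₋₂=0, q₋₁=0, q₋₂=1):
  k=0: a=0, p=0, q=1
  k=1: a=2, p=1, q=2
  k=2: a=2, p=2, q=5
  k=3: a=7, p=15, q=37

15/37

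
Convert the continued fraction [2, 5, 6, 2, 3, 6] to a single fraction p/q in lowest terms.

3201/1459

Using pₖ = aₖpₖ₋₁ + pₖ₋₂ and qₖ = aₖqₖ₋₁ + qₖ₋₂:
  k=0: a=2, p=2, q=1
  k=1: a=5, p=11, q=5
  k=2: a=6, p=68, q=31
  k=3: a=2, p=147, q=67
  k=4: a=3, p=509, q=232
  k=5: a=6, p=3201, q=1459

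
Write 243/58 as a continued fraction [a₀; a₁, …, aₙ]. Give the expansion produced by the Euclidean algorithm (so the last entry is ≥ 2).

[4; 5, 3, 1, 2]

243 = 4·58 + 11
58 = 5·11 + 3
11 = 3·3 + 2
3 = 1·2 + 1
2 = 2·1 + 0  (stop)
So 243/58 = [4; 5, 3, 1, 2].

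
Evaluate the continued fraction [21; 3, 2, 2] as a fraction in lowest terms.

Fold from the inside: start with 2/1.
  2 + 1/2 = 5/2
  3 + 2/5 = 17/5
  21 + 5/17 = 362/17

362/17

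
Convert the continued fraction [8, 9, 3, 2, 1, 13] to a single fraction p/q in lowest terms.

10329/1274

Using pₖ = aₖpₖ₋₁ + pₖ₋₂ and qₖ = aₖqₖ₋₁ + qₖ₋₂:
  k=0: a=8, p=8, q=1
  k=1: a=9, p=73, q=9
  k=2: a=3, p=227, q=28
  k=3: a=2, p=527, q=65
  k=4: a=1, p=754, q=93
  k=5: a=13, p=10329, q=1274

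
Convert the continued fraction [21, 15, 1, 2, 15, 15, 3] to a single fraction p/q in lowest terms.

701572/33307

Using pₖ = aₖpₖ₋₁ + pₖ₋₂ and qₖ = aₖqₖ₋₁ + qₖ₋₂:
  k=0: a=21, p=21, q=1
  k=1: a=15, p=316, q=15
  k=2: a=1, p=337, q=16
  k=3: a=2, p=990, q=47
  k=4: a=15, p=15187, q=721
  k=5: a=15, p=228795, q=10862
  k=6: a=3, p=701572, q=33307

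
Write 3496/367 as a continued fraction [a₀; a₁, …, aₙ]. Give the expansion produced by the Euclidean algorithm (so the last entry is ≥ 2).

3496 = 9·367 + 193
367 = 1·193 + 174
193 = 1·174 + 19
174 = 9·19 + 3
19 = 6·3 + 1
3 = 3·1 + 0  (stop)
So 3496/367 = [9; 1, 1, 9, 6, 3].

[9; 1, 1, 9, 6, 3]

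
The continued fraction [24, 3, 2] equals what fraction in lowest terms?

Fold from the inside: start with 2/1.
  3 + 1/2 = 7/2
  24 + 2/7 = 170/7

170/7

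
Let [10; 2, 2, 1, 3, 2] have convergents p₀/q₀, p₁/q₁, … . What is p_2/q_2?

Using pₖ = aₖpₖ₋₁ + pₖ₋₂, qₖ = aₖqₖ₋₁ + qₖ₋₂ (with p₋₁=1, p₋₂=0, q₋₁=0, q₋₂=1):
  k=0: a=10, p=10, q=1
  k=1: a=2, p=21, q=2
  k=2: a=2, p=52, q=5

52/5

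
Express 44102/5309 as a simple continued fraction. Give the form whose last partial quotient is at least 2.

[8; 3, 3, 1, 8, 9, 5]

44102 = 8·5309 + 1630
5309 = 3·1630 + 419
1630 = 3·419 + 373
419 = 1·373 + 46
373 = 8·46 + 5
46 = 9·5 + 1
5 = 5·1 + 0  (stop)
So 44102/5309 = [8; 3, 3, 1, 8, 9, 5].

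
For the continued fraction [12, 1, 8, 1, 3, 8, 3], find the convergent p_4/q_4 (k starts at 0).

503/39

Using pₖ = aₖpₖ₋₁ + pₖ₋₂, qₖ = aₖqₖ₋₁ + qₖ₋₂ (with p₋₁=1, p₋₂=0, q₋₁=0, q₋₂=1):
  k=0: a=12, p=12, q=1
  k=1: a=1, p=13, q=1
  k=2: a=8, p=116, q=9
  k=3: a=1, p=129, q=10
  k=4: a=3, p=503, q=39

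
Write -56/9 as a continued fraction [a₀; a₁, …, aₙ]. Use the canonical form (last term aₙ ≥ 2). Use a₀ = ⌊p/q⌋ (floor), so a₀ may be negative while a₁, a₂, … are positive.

-56 = -7×9 + 7
9 = 1×7 + 2
7 = 3×2 + 1
2 = 2×1 + 0  (stop)
So -56/9 = [-7; 1, 3, 2].

[-7; 1, 3, 2]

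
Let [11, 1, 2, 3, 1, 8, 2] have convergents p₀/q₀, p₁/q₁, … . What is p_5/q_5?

1333/114

Using pₖ = aₖpₖ₋₁ + pₖ₋₂, qₖ = aₖqₖ₋₁ + qₖ₋₂ (with p₋₁=1, p₋₂=0, q₋₁=0, q₋₂=1):
  k=0: a=11, p=11, q=1
  k=1: a=1, p=12, q=1
  k=2: a=2, p=35, q=3
  k=3: a=3, p=117, q=10
  k=4: a=1, p=152, q=13
  k=5: a=8, p=1333, q=114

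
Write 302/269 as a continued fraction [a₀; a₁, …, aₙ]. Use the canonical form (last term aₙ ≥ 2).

[1; 8, 6, 1, 1, 2]

302 = 1*269 + 33
269 = 8*33 + 5
33 = 6*5 + 3
5 = 1*3 + 2
3 = 1*2 + 1
2 = 2*1 + 0  (stop)
So 302/269 = [1; 8, 6, 1, 1, 2].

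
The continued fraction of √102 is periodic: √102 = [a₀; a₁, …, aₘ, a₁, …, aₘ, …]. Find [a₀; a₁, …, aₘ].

a₀ = ⌊√102⌋ = 10.
With m₀=0, d₀=1 and mₖ₊₁ = dₖaₖ − mₖ, dₖ₊₁ = (n − mₖ₊₁²)/dₖ, aₖ₊₁ = ⌊(a₀+mₖ₊₁)/dₖ₊₁⌋:
  k=1: m=10, d=2, a=10
  k=2: m=10, d=1, a=20
d=1 and a=2a₀=20 at k=2, so the next step gives (m, d) = (10, 2) again — its k=1 value — and the period has length 2.

[10; 10, 20]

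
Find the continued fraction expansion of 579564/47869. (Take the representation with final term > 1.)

[12; 9, 3, 8, 5, 2, 3, 5]

579564 = 12·47869 + 5136
47869 = 9·5136 + 1645
5136 = 3·1645 + 201
1645 = 8·201 + 37
201 = 5·37 + 16
37 = 2·16 + 5
16 = 3·5 + 1
5 = 5·1 + 0  (stop)
So 579564/47869 = [12; 9, 3, 8, 5, 2, 3, 5].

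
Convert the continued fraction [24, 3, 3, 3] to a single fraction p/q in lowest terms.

802/33

Fold from the inside: start with 3/1.
  3 + 1/3 = 10/3
  3 + 3/10 = 33/10
  24 + 10/33 = 802/33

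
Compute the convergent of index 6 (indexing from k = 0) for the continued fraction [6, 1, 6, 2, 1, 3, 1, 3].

707/103

Using pₖ = aₖpₖ₋₁ + pₖ₋₂, qₖ = aₖqₖ₋₁ + qₖ₋₂ (with p₋₁=1, p₋₂=0, q₋₁=0, q₋₂=1):
  k=0: a=6, p=6, q=1
  k=1: a=1, p=7, q=1
  k=2: a=6, p=48, q=7
  k=3: a=2, p=103, q=15
  k=4: a=1, p=151, q=22
  k=5: a=3, p=556, q=81
  k=6: a=1, p=707, q=103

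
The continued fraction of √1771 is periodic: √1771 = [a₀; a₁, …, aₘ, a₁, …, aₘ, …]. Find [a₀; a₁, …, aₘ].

[42; 12, 84]

a₀ = ⌊√1771⌋ = 42.
With m₀=0, d₀=1 and mₖ₊₁ = dₖaₖ − mₖ, dₖ₊₁ = (n − mₖ₊₁²)/dₖ, aₖ₊₁ = ⌊(a₀+mₖ₊₁)/dₖ₊₁⌋:
  k=1: m=42, d=7, a=12
  k=2: m=42, d=1, a=84
d=1 and a=2a₀=84 at k=2, so the next step gives (m, d) = (42, 7) again — its k=1 value — and the period has length 2.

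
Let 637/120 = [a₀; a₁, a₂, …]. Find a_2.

4

637 = 5·120 + 37   →  a_0 = 5
120 = 3·37 + 9   →  a_1 = 3
37 = 4·9 + 1   →  a_2 = 4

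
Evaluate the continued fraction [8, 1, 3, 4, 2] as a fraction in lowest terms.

Using pₖ = aₖpₖ₋₁ + pₖ₋₂ and qₖ = aₖqₖ₋₁ + qₖ₋₂:
  k=0: a=8, p=8, q=1
  k=1: a=1, p=9, q=1
  k=2: a=3, p=35, q=4
  k=3: a=4, p=149, q=17
  k=4: a=2, p=333, q=38

333/38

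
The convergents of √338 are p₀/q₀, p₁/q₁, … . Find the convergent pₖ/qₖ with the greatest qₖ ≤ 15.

239/13

√338 = [18; 2, 1, 1, 2, 36, …] (period length 5).
Convergents:
  p_0/q_0 = 18/1
  p_1/q_1 = 37/2
  p_2/q_2 = 55/3
  p_3/q_3 = 92/5
  p_4/q_4 = 239/13
  p_5/q_5 = 8696/473
q_4 = 13 ≤ 15 < 473 = q_5, so the answer is 239/13.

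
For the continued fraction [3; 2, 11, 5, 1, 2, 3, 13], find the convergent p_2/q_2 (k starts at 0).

Using pₖ = aₖpₖ₋₁ + pₖ₋₂, qₖ = aₖqₖ₋₁ + qₖ₋₂ (with p₋₁=1, p₋₂=0, q₋₁=0, q₋₂=1):
  k=0: a=3, p=3, q=1
  k=1: a=2, p=7, q=2
  k=2: a=11, p=80, q=23

80/23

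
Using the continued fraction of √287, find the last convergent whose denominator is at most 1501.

9775/577

√287 = [16; 1, 15, 1, 32, …] (period length 4).
Convergents:
  p_0/q_0 = 16/1
  p_1/q_1 = 17/1
  p_2/q_2 = 271/16
  p_3/q_3 = 288/17
  p_4/q_4 = 9487/560
  p_5/q_5 = 9775/577
  p_6/q_6 = 156112/9215
q_5 = 577 ≤ 1501 < 9215 = q_6, so the answer is 9775/577.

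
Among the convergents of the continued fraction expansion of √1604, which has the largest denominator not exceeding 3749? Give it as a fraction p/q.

√1604 = [40; 20, 80, …] (period length 2).
Convergents:
  p_0/q_0 = 40/1
  p_1/q_1 = 801/20
  p_2/q_2 = 64120/1601
  p_3/q_3 = 1283201/32040
q_2 = 1601 ≤ 3749 < 32040 = q_3, so the answer is 64120/1601.

64120/1601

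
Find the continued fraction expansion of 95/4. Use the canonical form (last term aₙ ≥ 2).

[23; 1, 3]

95 = 23·4 + 3
4 = 1·3 + 1
3 = 3·1 + 0  (stop)
So 95/4 = [23; 1, 3].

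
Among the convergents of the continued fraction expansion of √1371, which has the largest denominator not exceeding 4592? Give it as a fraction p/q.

101417/2739

√1371 = [37; 37, 74, …] (period length 2).
Convergents:
  p_0/q_0 = 37/1
  p_1/q_1 = 1370/37
  p_2/q_2 = 101417/2739
  p_3/q_3 = 3753799/101380
q_2 = 2739 ≤ 4592 < 101380 = q_3, so the answer is 101417/2739.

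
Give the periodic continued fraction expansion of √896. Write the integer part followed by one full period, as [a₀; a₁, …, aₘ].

a₀ = ⌊√896⌋ = 29.
With m₀=0, d₀=1 and mₖ₊₁ = dₖaₖ − mₖ, dₖ₊₁ = (n − mₖ₊₁²)/dₖ, aₖ₊₁ = ⌊(a₀+mₖ₊₁)/dₖ₊₁⌋:
  k=1: m=29, d=55, a=1
  k=2: m=26, d=4, a=13
  k=3: m=26, d=55, a=1
  k=4: m=29, d=1, a=58
d=1 and a=2a₀=58 at k=4, so the next step gives (m, d) = (29, 55) again — its k=1 value — and the period has length 4.

[29; 1, 13, 1, 58]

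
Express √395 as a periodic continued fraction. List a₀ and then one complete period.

a₀ = ⌊√395⌋ = 19.

[19; 1, 6, 1, 38]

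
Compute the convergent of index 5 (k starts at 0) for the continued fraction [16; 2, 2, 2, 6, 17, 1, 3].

21685/1321

Using pₖ = aₖpₖ₋₁ + pₖ₋₂, qₖ = aₖqₖ₋₁ + qₖ₋₂ (with p₋₁=1, p₋₂=0, q₋₁=0, q₋₂=1):
  k=0: a=16, p=16, q=1
  k=1: a=2, p=33, q=2
  k=2: a=2, p=82, q=5
  k=3: a=2, p=197, q=12
  k=4: a=6, p=1264, q=77
  k=5: a=17, p=21685, q=1321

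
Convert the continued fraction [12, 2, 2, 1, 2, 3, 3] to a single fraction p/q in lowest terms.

2621/211

Fold from the inside: start with 3/1.
  3 + 1/3 = 10/3
  2 + 3/10 = 23/10
  1 + 10/23 = 33/23
  2 + 23/33 = 89/33
  2 + 33/89 = 211/89
  12 + 89/211 = 2621/211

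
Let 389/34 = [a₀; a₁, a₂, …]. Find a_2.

389 = 11·34 + 15   →  a_0 = 11
34 = 2·15 + 4   →  a_1 = 2
15 = 3·4 + 3   →  a_2 = 3

3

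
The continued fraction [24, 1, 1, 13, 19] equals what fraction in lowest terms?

Using pₖ = aₖpₖ₋₁ + pₖ₋₂ and qₖ = aₖqₖ₋₁ + qₖ₋₂:
  k=0: a=24, p=24, q=1
  k=1: a=1, p=25, q=1
  k=2: a=1, p=49, q=2
  k=3: a=13, p=662, q=27
  k=4: a=19, p=12627, q=515

12627/515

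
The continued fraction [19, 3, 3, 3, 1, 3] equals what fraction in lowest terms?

Fold from the inside: start with 3/1.
  1 + 1/3 = 4/3
  3 + 3/4 = 15/4
  3 + 4/15 = 49/15
  3 + 15/49 = 162/49
  19 + 49/162 = 3127/162

3127/162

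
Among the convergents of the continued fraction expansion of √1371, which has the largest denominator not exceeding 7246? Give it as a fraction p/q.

√1371 = [37; 37, 74, …] (period length 2).
Convergents:
  p_0/q_0 = 37/1
  p_1/q_1 = 1370/37
  p_2/q_2 = 101417/2739
  p_3/q_3 = 3753799/101380
q_2 = 2739 ≤ 7246 < 101380 = q_3, so the answer is 101417/2739.

101417/2739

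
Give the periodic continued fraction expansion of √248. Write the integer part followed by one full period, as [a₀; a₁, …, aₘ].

[15; 1, 2, 1, 30]

a₀ = ⌊√248⌋ = 15.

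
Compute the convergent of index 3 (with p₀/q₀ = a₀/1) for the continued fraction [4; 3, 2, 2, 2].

Using pₖ = aₖpₖ₋₁ + pₖ₋₂, qₖ = aₖqₖ₋₁ + qₖ₋₂ (with p₋₁=1, p₋₂=0, q₋₁=0, q₋₂=1):
  k=0: a=4, p=4, q=1
  k=1: a=3, p=13, q=3
  k=2: a=2, p=30, q=7
  k=3: a=2, p=73, q=17

73/17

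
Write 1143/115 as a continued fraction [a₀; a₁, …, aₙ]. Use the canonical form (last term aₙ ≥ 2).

1143 = 9*115 + 108
115 = 1*108 + 7
108 = 15*7 + 3
7 = 2*3 + 1
3 = 3*1 + 0  (stop)
So 1143/115 = [9; 1, 15, 2, 3].

[9; 1, 15, 2, 3]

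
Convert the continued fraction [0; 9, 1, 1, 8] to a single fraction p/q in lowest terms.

17/162

Using pₖ = aₖpₖ₋₁ + pₖ₋₂ and qₖ = aₖqₖ₋₁ + qₖ₋₂:
  k=0: a=0, p=0, q=1
  k=1: a=9, p=1, q=9
  k=2: a=1, p=1, q=10
  k=3: a=1, p=2, q=19
  k=4: a=8, p=17, q=162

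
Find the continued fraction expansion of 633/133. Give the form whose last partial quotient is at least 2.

[4; 1, 3, 6, 2, 2]

633 = 4*133 + 101
133 = 1*101 + 32
101 = 3*32 + 5
32 = 6*5 + 2
5 = 2*2 + 1
2 = 2*1 + 0  (stop)
So 633/133 = [4; 1, 3, 6, 2, 2].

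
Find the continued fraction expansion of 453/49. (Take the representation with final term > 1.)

[9; 4, 12]

453 = 9·49 + 12
49 = 4·12 + 1
12 = 12·1 + 0  (stop)
So 453/49 = [9; 4, 12].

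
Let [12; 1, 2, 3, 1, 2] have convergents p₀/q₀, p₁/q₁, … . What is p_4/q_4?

Using pₖ = aₖpₖ₋₁ + pₖ₋₂, qₖ = aₖqₖ₋₁ + qₖ₋₂ (with p₋₁=1, p₋₂=0, q₋₁=0, q₋₂=1):
  k=0: a=12, p=12, q=1
  k=1: a=1, p=13, q=1
  k=2: a=2, p=38, q=3
  k=3: a=3, p=127, q=10
  k=4: a=1, p=165, q=13

165/13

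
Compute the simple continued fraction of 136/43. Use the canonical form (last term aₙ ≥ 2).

[3; 6, 7]

136 = 3*43 + 7
43 = 6*7 + 1
7 = 7*1 + 0  (stop)
So 136/43 = [3; 6, 7].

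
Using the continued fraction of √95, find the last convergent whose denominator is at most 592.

√95 = [9; 1, 2, 1, 18, …] (period length 4).
Convergents:
  p_0/q_0 = 9/1
  p_1/q_1 = 10/1
  p_2/q_2 = 29/3
  p_3/q_3 = 39/4
  p_4/q_4 = 731/75
  p_5/q_5 = 770/79
  p_6/q_6 = 2271/233
  p_7/q_7 = 3041/312
  p_8/q_8 = 57009/5849
q_7 = 312 ≤ 592 < 5849 = q_8, so the answer is 3041/312.

3041/312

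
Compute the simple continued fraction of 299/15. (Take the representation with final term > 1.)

[19; 1, 14]

299 = 19×15 + 14
15 = 1×14 + 1
14 = 14×1 + 0  (stop)
So 299/15 = [19; 1, 14].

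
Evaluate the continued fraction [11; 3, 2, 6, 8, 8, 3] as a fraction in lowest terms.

Fold from the inside: start with 3/1.
  8 + 1/3 = 25/3
  8 + 3/25 = 203/25
  6 + 25/203 = 1243/203
  2 + 203/1243 = 2689/1243
  3 + 1243/2689 = 9310/2689
  11 + 2689/9310 = 105099/9310

105099/9310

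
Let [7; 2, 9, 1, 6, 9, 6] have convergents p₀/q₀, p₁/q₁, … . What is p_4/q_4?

1084/145

Using pₖ = aₖpₖ₋₁ + pₖ₋₂, qₖ = aₖqₖ₋₁ + qₖ₋₂ (with p₋₁=1, p₋₂=0, q₋₁=0, q₋₂=1):
  k=0: a=7, p=7, q=1
  k=1: a=2, p=15, q=2
  k=2: a=9, p=142, q=19
  k=3: a=1, p=157, q=21
  k=4: a=6, p=1084, q=145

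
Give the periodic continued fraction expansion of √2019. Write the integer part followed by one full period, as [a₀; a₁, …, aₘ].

[44; 1, 13, 1, 88]

a₀ = ⌊√2019⌋ = 44.
With m₀=0, d₀=1 and mₖ₊₁ = dₖaₖ − mₖ, dₖ₊₁ = (n − mₖ₊₁²)/dₖ, aₖ₊₁ = ⌊(a₀+mₖ₊₁)/dₖ₊₁⌋:
  k=1: m=44, d=83, a=1
  k=2: m=39, d=6, a=13
  k=3: m=39, d=83, a=1
  k=4: m=44, d=1, a=88
d=1 and a=2a₀=88 at k=4, so the next step gives (m, d) = (44, 83) again — its k=1 value — and the period has length 4.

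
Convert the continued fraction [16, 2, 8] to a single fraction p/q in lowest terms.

280/17

Fold from the inside: start with 8/1.
  2 + 1/8 = 17/8
  16 + 8/17 = 280/17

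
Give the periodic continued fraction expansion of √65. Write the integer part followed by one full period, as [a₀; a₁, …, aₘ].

a₀ = ⌊√65⌋ = 8.
With m₀=0, d₀=1 and mₖ₊₁ = dₖaₖ − mₖ, dₖ₊₁ = (n − mₖ₊₁²)/dₖ, aₖ₊₁ = ⌊(a₀+mₖ₊₁)/dₖ₊₁⌋:
  k=1: m=8, d=1, a=16
d=1 and a=2a₀=16 at k=1, so the next step gives (m, d) = (8, 1) again — its k=1 value — and the period has length 1.

[8; 16]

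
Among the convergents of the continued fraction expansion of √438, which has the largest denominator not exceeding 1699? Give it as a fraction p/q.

√438 = [20; 1, 12, 1, 40, …] (period length 4).
Convergents:
  p_0/q_0 = 20/1
  p_1/q_1 = 21/1
  p_2/q_2 = 272/13
  p_3/q_3 = 293/14
  p_4/q_4 = 11992/573
  p_5/q_5 = 12285/587
  p_6/q_6 = 159412/7617
q_5 = 587 ≤ 1699 < 7617 = q_6, so the answer is 12285/587.

12285/587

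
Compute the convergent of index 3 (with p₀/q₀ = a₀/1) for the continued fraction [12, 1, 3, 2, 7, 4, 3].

115/9

Using pₖ = aₖpₖ₋₁ + pₖ₋₂, qₖ = aₖqₖ₋₁ + qₖ₋₂ (with p₋₁=1, p₋₂=0, q₋₁=0, q₋₂=1):
  k=0: a=12, p=12, q=1
  k=1: a=1, p=13, q=1
  k=2: a=3, p=51, q=4
  k=3: a=2, p=115, q=9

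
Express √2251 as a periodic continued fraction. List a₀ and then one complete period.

[47; 2, 4, 47, 4, 2, 94]

a₀ = ⌊√2251⌋ = 47.
With m₀=0, d₀=1 and mₖ₊₁ = dₖaₖ − mₖ, dₖ₊₁ = (n − mₖ₊₁²)/dₖ, aₖ₊₁ = ⌊(a₀+mₖ₊₁)/dₖ₊₁⌋:
  k=1: m=47, d=42, a=2
  k=2: m=37, d=21, a=4
  k=3: m=47, d=2, a=47
  k=4: m=47, d=21, a=4
  k=5: m=37, d=42, a=2
  k=6: m=47, d=1, a=94
d=1 and a=2a₀=94 at k=6, so the next step gives (m, d) = (47, 42) again — its k=1 value — and the period has length 6.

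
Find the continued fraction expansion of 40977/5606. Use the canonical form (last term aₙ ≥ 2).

[7; 3, 4, 3, 16, 2, 1, 2]

40977 = 7*5606 + 1735
5606 = 3*1735 + 401
1735 = 4*401 + 131
401 = 3*131 + 8
131 = 16*8 + 3
8 = 2*3 + 2
3 = 1*2 + 1
2 = 2*1 + 0  (stop)
So 40977/5606 = [7; 3, 4, 3, 16, 2, 1, 2].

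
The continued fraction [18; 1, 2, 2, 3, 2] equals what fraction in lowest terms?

Using pₖ = aₖpₖ₋₁ + pₖ₋₂ and qₖ = aₖqₖ₋₁ + qₖ₋₂:
  k=0: a=18, p=18, q=1
  k=1: a=1, p=19, q=1
  k=2: a=2, p=56, q=3
  k=3: a=2, p=131, q=7
  k=4: a=3, p=449, q=24
  k=5: a=2, p=1029, q=55

1029/55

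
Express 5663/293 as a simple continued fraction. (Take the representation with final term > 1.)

5663 = 19×293 + 96
293 = 3×96 + 5
96 = 19×5 + 1
5 = 5×1 + 0  (stop)
So 5663/293 = [19; 3, 19, 5].

[19; 3, 19, 5]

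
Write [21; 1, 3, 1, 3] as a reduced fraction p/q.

414/19

Using pₖ = aₖpₖ₋₁ + pₖ₋₂ and qₖ = aₖqₖ₋₁ + qₖ₋₂:
  k=0: a=21, p=21, q=1
  k=1: a=1, p=22, q=1
  k=2: a=3, p=87, q=4
  k=3: a=1, p=109, q=5
  k=4: a=3, p=414, q=19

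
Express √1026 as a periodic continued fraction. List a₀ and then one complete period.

[32; 32, 64]

a₀ = ⌊√1026⌋ = 32.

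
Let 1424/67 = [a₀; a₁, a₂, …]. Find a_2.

1424 = 21·67 + 17   →  a_0 = 21
67 = 3·17 + 16   →  a_1 = 3
17 = 1·16 + 1   →  a_2 = 1

1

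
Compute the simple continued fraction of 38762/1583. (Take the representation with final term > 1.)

38762 = 24·1583 + 770
1583 = 2·770 + 43
770 = 17·43 + 39
43 = 1·39 + 4
39 = 9·4 + 3
4 = 1·3 + 1
3 = 3·1 + 0  (stop)
So 38762/1583 = [24; 2, 17, 1, 9, 1, 3].

[24; 2, 17, 1, 9, 1, 3]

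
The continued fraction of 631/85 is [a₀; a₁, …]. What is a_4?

3

631 = 7·85 + 36   →  a_0 = 7
85 = 2·36 + 13   →  a_1 = 2
36 = 2·13 + 10   →  a_2 = 2
13 = 1·10 + 3   →  a_3 = 1
10 = 3·3 + 1   →  a_4 = 3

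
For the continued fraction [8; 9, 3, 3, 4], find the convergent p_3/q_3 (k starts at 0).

Using pₖ = aₖpₖ₋₁ + pₖ₋₂, qₖ = aₖqₖ₋₁ + qₖ₋₂ (with p₋₁=1, p₋₂=0, q₋₁=0, q₋₂=1):
  k=0: a=8, p=8, q=1
  k=1: a=9, p=73, q=9
  k=2: a=3, p=227, q=28
  k=3: a=3, p=754, q=93

754/93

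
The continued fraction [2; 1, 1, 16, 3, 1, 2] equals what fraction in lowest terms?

Fold from the inside: start with 2/1.
  1 + 1/2 = 3/2
  3 + 2/3 = 11/3
  16 + 3/11 = 179/11
  1 + 11/179 = 190/179
  1 + 179/190 = 369/190
  2 + 190/369 = 928/369

928/369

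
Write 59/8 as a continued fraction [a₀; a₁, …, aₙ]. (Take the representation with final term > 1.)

[7; 2, 1, 2]

59 = 7·8 + 3
8 = 2·3 + 2
3 = 1·2 + 1
2 = 2·1 + 0  (stop)
So 59/8 = [7; 2, 1, 2].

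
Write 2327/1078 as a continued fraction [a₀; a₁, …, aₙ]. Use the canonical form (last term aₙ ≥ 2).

2327 = 2·1078 + 171
1078 = 6·171 + 52
171 = 3·52 + 15
52 = 3·15 + 7
15 = 2·7 + 1
7 = 7·1 + 0  (stop)
So 2327/1078 = [2; 6, 3, 3, 2, 7].

[2; 6, 3, 3, 2, 7]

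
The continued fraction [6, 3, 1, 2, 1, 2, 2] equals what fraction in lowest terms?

608/97

Using pₖ = aₖpₖ₋₁ + pₖ₋₂ and qₖ = aₖqₖ₋₁ + qₖ₋₂:
  k=0: a=6, p=6, q=1
  k=1: a=3, p=19, q=3
  k=2: a=1, p=25, q=4
  k=3: a=2, p=69, q=11
  k=4: a=1, p=94, q=15
  k=5: a=2, p=257, q=41
  k=6: a=2, p=608, q=97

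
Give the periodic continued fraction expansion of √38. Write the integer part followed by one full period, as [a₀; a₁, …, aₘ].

a₀ = ⌊√38⌋ = 6.
With m₀=0, d₀=1 and mₖ₊₁ = dₖaₖ − mₖ, dₖ₊₁ = (n − mₖ₊₁²)/dₖ, aₖ₊₁ = ⌊(a₀+mₖ₊₁)/dₖ₊₁⌋:
  k=1: m=6, d=2, a=6
  k=2: m=6, d=1, a=12
d=1 and a=2a₀=12 at k=2, so the next step gives (m, d) = (6, 2) again — its k=1 value — and the period has length 2.

[6; 6, 12]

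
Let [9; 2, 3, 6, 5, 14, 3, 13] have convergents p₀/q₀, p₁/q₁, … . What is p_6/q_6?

93308/9893

Using pₖ = aₖpₖ₋₁ + pₖ₋₂, qₖ = aₖqₖ₋₁ + qₖ₋₂ (with p₋₁=1, p₋₂=0, q₋₁=0, q₋₂=1):
  k=0: a=9, p=9, q=1
  k=1: a=2, p=19, q=2
  k=2: a=3, p=66, q=7
  k=3: a=6, p=415, q=44
  k=4: a=5, p=2141, q=227
  k=5: a=14, p=30389, q=3222
  k=6: a=3, p=93308, q=9893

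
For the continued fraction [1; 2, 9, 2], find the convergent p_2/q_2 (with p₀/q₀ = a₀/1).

28/19

Using pₖ = aₖpₖ₋₁ + pₖ₋₂, qₖ = aₖqₖ₋₁ + qₖ₋₂ (with p₋₁=1, p₋₂=0, q₋₁=0, q₋₂=1):
  k=0: a=1, p=1, q=1
  k=1: a=2, p=3, q=2
  k=2: a=9, p=28, q=19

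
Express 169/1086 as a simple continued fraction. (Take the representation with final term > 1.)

169 = 0*1086 + 169
1086 = 6*169 + 72
169 = 2*72 + 25
72 = 2*25 + 22
25 = 1*22 + 3
22 = 7*3 + 1
3 = 3*1 + 0  (stop)
So 169/1086 = [0; 6, 2, 2, 1, 7, 3].

[0; 6, 2, 2, 1, 7, 3]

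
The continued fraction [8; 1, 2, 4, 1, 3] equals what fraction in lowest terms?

530/61

Using pₖ = aₖpₖ₋₁ + pₖ₋₂ and qₖ = aₖqₖ₋₁ + qₖ₋₂:
  k=0: a=8, p=8, q=1
  k=1: a=1, p=9, q=1
  k=2: a=2, p=26, q=3
  k=3: a=4, p=113, q=13
  k=4: a=1, p=139, q=16
  k=5: a=3, p=530, q=61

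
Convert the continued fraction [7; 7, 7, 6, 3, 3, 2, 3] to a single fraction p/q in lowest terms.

181736/25453

Fold from the inside: start with 3/1.
  2 + 1/3 = 7/3
  3 + 3/7 = 24/7
  3 + 7/24 = 79/24
  6 + 24/79 = 498/79
  7 + 79/498 = 3565/498
  7 + 498/3565 = 25453/3565
  7 + 3565/25453 = 181736/25453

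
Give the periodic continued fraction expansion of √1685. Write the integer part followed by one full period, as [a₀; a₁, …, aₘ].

[41; 20, 1, 1, 20, 82]

a₀ = ⌊√1685⌋ = 41.
With m₀=0, d₀=1 and mₖ₊₁ = dₖaₖ − mₖ, dₖ₊₁ = (n − mₖ₊₁²)/dₖ, aₖ₊₁ = ⌊(a₀+mₖ₊₁)/dₖ₊₁⌋:
  k=1: m=41, d=4, a=20
  k=2: m=39, d=41, a=1
  k=3: m=2, d=41, a=1
  k=4: m=39, d=4, a=20
  k=5: m=41, d=1, a=82
d=1 and a=2a₀=82 at k=5, so the next step gives (m, d) = (41, 4) again — its k=1 value — and the period has length 5.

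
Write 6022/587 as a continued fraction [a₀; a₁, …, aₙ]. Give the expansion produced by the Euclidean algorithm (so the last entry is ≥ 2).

6022 = 10·587 + 152
587 = 3·152 + 131
152 = 1·131 + 21
131 = 6·21 + 5
21 = 4·5 + 1
5 = 5·1 + 0  (stop)
So 6022/587 = [10; 3, 1, 6, 4, 5].

[10; 3, 1, 6, 4, 5]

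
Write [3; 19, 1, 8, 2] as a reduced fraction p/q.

Fold from the inside: start with 2/1.
  8 + 1/2 = 17/2
  1 + 2/17 = 19/17
  19 + 17/19 = 378/19
  3 + 19/378 = 1153/378

1153/378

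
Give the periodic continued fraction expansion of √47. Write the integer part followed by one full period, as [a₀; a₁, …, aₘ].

a₀ = ⌊√47⌋ = 6.
With m₀=0, d₀=1 and mₖ₊₁ = dₖaₖ − mₖ, dₖ₊₁ = (n − mₖ₊₁²)/dₖ, aₖ₊₁ = ⌊(a₀+mₖ₊₁)/dₖ₊₁⌋:
  k=1: m=6, d=11, a=1
  k=2: m=5, d=2, a=5
  k=3: m=5, d=11, a=1
  k=4: m=6, d=1, a=12
d=1 and a=2a₀=12 at k=4, so the next step gives (m, d) = (6, 11) again — its k=1 value — and the period has length 4.

[6; 1, 5, 1, 12]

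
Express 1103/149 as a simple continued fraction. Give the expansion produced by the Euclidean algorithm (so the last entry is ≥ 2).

1103 = 7×149 + 60
149 = 2×60 + 29
60 = 2×29 + 2
29 = 14×2 + 1
2 = 2×1 + 0  (stop)
So 1103/149 = [7; 2, 2, 14, 2].

[7; 2, 2, 14, 2]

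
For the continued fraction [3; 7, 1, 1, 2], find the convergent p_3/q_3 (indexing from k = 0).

Using pₖ = aₖpₖ₋₁ + pₖ₋₂, qₖ = aₖqₖ₋₁ + qₖ₋₂ (with p₋₁=1, p₋₂=0, q₋₁=0, q₋₂=1):
  k=0: a=3, p=3, q=1
  k=1: a=7, p=22, q=7
  k=2: a=1, p=25, q=8
  k=3: a=1, p=47, q=15

47/15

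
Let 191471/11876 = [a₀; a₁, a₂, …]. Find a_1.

8

191471 = 16·11876 + 1455   →  a_0 = 16
11876 = 8·1455 + 236   →  a_1 = 8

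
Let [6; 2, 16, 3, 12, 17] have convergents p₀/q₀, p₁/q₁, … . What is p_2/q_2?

214/33

Using pₖ = aₖpₖ₋₁ + pₖ₋₂, qₖ = aₖqₖ₋₁ + qₖ₋₂ (with p₋₁=1, p₋₂=0, q₋₁=0, q₋₂=1):
  k=0: a=6, p=6, q=1
  k=1: a=2, p=13, q=2
  k=2: a=16, p=214, q=33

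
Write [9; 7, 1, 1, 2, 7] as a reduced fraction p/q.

2566/281

Fold from the inside: start with 7/1.
  2 + 1/7 = 15/7
  1 + 7/15 = 22/15
  1 + 15/22 = 37/22
  7 + 22/37 = 281/37
  9 + 37/281 = 2566/281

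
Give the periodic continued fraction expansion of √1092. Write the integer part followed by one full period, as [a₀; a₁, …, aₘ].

[33; 22, 66]

a₀ = ⌊√1092⌋ = 33.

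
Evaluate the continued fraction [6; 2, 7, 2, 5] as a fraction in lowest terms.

1132/175

Using pₖ = aₖpₖ₋₁ + pₖ₋₂ and qₖ = aₖqₖ₋₁ + qₖ₋₂:
  k=0: a=6, p=6, q=1
  k=1: a=2, p=13, q=2
  k=2: a=7, p=97, q=15
  k=3: a=2, p=207, q=32
  k=4: a=5, p=1132, q=175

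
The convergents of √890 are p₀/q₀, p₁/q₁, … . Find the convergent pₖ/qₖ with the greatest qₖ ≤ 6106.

√890 = [29; 1, 4, 1, 58, …] (period length 4).
Convergents:
  p_0/q_0 = 29/1
  p_1/q_1 = 30/1
  p_2/q_2 = 149/5
  p_3/q_3 = 179/6
  p_4/q_4 = 10531/353
  p_5/q_5 = 10710/359
  p_6/q_6 = 53371/1789
  p_7/q_7 = 64081/2148
  p_8/q_8 = 3770069/126373
q_7 = 2148 ≤ 6106 < 126373 = q_8, so the answer is 64081/2148.

64081/2148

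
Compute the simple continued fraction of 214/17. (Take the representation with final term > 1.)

214 = 12*17 + 10
17 = 1*10 + 7
10 = 1*7 + 3
7 = 2*3 + 1
3 = 3*1 + 0  (stop)
So 214/17 = [12; 1, 1, 2, 3].

[12; 1, 1, 2, 3]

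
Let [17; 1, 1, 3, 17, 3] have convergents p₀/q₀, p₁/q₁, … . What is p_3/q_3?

123/7

Using pₖ = aₖpₖ₋₁ + pₖ₋₂, qₖ = aₖqₖ₋₁ + qₖ₋₂ (with p₋₁=1, p₋₂=0, q₋₁=0, q₋₂=1):
  k=0: a=17, p=17, q=1
  k=1: a=1, p=18, q=1
  k=2: a=1, p=35, q=2
  k=3: a=3, p=123, q=7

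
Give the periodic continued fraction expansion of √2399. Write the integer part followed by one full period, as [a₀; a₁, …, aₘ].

[48; 1, 47, 1, 96]

a₀ = ⌊√2399⌋ = 48.
With m₀=0, d₀=1 and mₖ₊₁ = dₖaₖ − mₖ, dₖ₊₁ = (n − mₖ₊₁²)/dₖ, aₖ₊₁ = ⌊(a₀+mₖ₊₁)/dₖ₊₁⌋:
  k=1: m=48, d=95, a=1
  k=2: m=47, d=2, a=47
  k=3: m=47, d=95, a=1
  k=4: m=48, d=1, a=96
d=1 and a=2a₀=96 at k=4, so the next step gives (m, d) = (48, 95) again — its k=1 value — and the period has length 4.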